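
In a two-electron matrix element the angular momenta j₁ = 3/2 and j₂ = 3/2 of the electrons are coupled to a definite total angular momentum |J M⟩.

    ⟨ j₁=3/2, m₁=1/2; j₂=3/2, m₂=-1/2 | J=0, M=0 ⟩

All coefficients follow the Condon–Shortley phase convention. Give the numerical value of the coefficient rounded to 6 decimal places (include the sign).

−√(1/4) = -0.500000

j₁+j₂−J=3  J+j₁−j₂=0  J−j₁+j₂=0  j₁+j₂+J+1=4
(j₁±m₁, j₂±m₂, J±M) = (2,1,1,2,0,0)
P² = 1
sum k=1..1:
  [1] −1/2 = -1/2
S = -1/2
C² = P²·S² = 1/4 ; C = -0.500000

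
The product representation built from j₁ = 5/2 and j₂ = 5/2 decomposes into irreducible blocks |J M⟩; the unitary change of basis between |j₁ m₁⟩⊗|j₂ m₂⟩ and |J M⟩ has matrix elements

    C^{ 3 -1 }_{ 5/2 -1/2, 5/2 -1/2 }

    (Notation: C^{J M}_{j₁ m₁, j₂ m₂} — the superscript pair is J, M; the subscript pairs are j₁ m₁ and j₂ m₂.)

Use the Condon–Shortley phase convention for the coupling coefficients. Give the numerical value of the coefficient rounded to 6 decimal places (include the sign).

-0.516398  (= −√(4/15))

√[7·2!3!3!/9! · 2!3!2!3!2!4!] = √(48/5)
  +(−1)^0/∏(0,2,3,2,0,1)! = 1/24  (running 1/24)
  +(−1)^1/∏(1,1,2,1,1,2)! = -1/4  (running -5/24)
  +(−1)^2/∏(2,0,1,0,2,3)! = 1/24  (running -1/6)
⟨..|..⟩ = √(48/5)·(-1/6) = -0.516398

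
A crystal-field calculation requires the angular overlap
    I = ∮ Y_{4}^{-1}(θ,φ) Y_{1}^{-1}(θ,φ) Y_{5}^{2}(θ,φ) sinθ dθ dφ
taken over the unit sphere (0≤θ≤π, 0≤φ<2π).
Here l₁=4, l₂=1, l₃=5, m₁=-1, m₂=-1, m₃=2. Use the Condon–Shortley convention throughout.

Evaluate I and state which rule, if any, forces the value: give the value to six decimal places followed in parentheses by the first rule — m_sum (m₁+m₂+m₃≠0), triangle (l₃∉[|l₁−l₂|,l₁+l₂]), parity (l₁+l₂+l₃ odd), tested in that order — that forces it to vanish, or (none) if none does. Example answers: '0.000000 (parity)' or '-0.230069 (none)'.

0.225034 (none)

Checks pass: Σm=0; 10 even; l₃=5∈[3,5].
(2·4+1)(2·1+1)(2·5+1) = 297
Δ: 0! 8! 2! / 11! → 1/495
sum: t=0:+1/576 = 1/576
3j²(4 1 5; 0 0 0) = Δ·Π!·Σ² = 5/99  (sign -1)
sum: t=0:+1/1440 = 1/1440
3j²(4 1 5; -1 -1 2) = Δ·Π!·Σ² = 7/165  (sign -1)
combine: 4πI² = 297·5/99·7/165 = 7/11
take √, sign +1: I = 0.22503380
No selection rule forces the value: the integral is nonzero (none).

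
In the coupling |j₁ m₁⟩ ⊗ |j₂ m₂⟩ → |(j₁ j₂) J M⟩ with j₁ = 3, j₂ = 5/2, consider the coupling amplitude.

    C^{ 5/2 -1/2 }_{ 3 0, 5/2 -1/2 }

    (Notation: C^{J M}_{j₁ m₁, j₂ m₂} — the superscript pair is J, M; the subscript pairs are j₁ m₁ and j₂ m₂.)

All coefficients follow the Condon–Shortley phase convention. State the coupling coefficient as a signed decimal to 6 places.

√[6·3!3!2!/9! · 3!3!2!3!2!3!] = √(216/35)
  +(−1)^0/∏(0,3,3,2,0,0)! = 1/72  (running 1/72)
  +(−1)^1/∏(1,2,2,1,1,1)! = -1/4  (running -17/72)
  +(−1)^2/∏(2,1,1,0,2,2)! = 1/8  (running -1/9)
⟨..|..⟩ = √(216/35)·(-1/9) = -0.276026

-0.276026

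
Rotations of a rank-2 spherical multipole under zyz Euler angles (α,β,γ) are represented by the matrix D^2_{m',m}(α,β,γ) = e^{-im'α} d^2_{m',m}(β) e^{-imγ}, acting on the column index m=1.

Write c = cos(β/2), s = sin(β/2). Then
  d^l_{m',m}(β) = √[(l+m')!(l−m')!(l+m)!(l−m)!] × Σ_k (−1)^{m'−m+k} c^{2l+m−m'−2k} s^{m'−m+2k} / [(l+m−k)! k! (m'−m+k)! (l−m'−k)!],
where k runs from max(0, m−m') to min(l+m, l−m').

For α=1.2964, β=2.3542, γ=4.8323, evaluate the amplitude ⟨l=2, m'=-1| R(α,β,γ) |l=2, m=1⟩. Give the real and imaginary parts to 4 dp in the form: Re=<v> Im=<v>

Split into d^2_{-1,1}(β=2.3542) × two z-phases.
Half-angle: c=0.383605, s=0.923497. N=√(1·6·6·1)=6.000000
k∈{2,3} keeps every argument non-negative
  k=2: (−1)^0·6.0000/(2)·0.3836^2·0.9235^2 = +0.376496
  k=3: (−1)^1·6.0000/(6)·0.3836^0·0.9235^4 = -0.727349
d^2_{-1,1}(2.3542) = +0.376496 -0.727349 = -0.350853
D = (+0.270966+0.962589i)·(-0.350853)·(+0.119624+0.992819i) = +0.323930-0.134787i

Re=0.3239 Im=-0.1348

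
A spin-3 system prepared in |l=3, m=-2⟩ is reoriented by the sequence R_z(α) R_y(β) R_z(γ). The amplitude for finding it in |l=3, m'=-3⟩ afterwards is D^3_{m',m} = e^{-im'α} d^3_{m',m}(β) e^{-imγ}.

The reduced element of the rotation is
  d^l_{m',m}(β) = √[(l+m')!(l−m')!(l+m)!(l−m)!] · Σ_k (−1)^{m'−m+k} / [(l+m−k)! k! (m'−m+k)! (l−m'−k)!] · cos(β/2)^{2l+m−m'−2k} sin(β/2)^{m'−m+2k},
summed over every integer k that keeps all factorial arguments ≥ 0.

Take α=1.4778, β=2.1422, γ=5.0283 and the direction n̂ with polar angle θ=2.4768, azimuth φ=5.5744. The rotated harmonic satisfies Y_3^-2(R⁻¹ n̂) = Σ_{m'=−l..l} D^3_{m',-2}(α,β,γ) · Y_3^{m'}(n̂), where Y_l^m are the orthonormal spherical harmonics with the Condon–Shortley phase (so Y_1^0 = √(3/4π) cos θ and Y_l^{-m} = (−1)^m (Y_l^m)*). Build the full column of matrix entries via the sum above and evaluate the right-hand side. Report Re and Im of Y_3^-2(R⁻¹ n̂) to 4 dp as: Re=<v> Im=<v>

Re=0.0159 Im=-0.1257

Need the full column D^3_{m',-2} for m'=−3..3 at α=1.4778, β=2.1422, γ=5.0283.
cos(β/2)=0.479159, sin(β/2)=0.877728
d^3_{-3,-2}: single k=1 term ⇒ +0.054304;  D = -0.018765+0.050959i
d^3_{-2,-2}: k∈[0..1] ⇒ +0.012103 -0.203053 = -0.190950;  D = -0.172285-0.082339i
d^3_{-1,-2}: k∈[0..1] ⇒ -0.070107 +0.470489 = +0.400382;  D = +0.205447-0.343653i
d^3_{0,-2}: k∈[0..1] ⇒ +0.222433 -0.746380 = -0.523947;  D = +0.422800+0.309451i
d^3_{1,-2}: k∈[0..1] ⇒ -0.470489 +0.789368 = +0.318880;  D = -0.211417+0.238720i
d^3_{2,-2}: k∈[0..1] ⇒ +0.681349 -0.457257 = +0.224092;  D = +0.153238+0.163509i
d^3_{3,-2}: single k=0 term ⇒ -0.611442;  D = -0.483040+0.374878i
Y_3^{m'}(θ=2.4768,φ=5.5744) and Σ D·Y over m':
  (-0.0188+0.0510i)·(-0.0517+0.0832i)  (-0.1723-0.0823i)·(-0.0467-0.3025i)  (+0.2054-0.3437i)·(+0.3174+0.2722i)  (+0.4228+0.3095i)·(-0.0285+0.0000i)  (-0.2114+0.2387i)·(-0.3174+0.2722i)  (+0.1532+0.1635i)·(-0.0467+0.3025i)  (-0.4830+0.3749i)·(+0.0517+0.0832i)
Y_3^-2(R⁻¹ n̂) = +0.015901-0.125653i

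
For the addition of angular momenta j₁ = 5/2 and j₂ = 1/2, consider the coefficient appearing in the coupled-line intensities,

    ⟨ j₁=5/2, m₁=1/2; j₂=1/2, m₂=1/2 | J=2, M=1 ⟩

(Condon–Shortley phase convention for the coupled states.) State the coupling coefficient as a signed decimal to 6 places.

-0.577350

√[5·1!4!0!/6! · 3!2!1!0!3!1!] = √(12)
  +(−1)^1/∏(1,0,1,0,3,0)! = -1/6  (running -1/6)
⟨..|..⟩ = √(12)·(-1/6) = -0.577350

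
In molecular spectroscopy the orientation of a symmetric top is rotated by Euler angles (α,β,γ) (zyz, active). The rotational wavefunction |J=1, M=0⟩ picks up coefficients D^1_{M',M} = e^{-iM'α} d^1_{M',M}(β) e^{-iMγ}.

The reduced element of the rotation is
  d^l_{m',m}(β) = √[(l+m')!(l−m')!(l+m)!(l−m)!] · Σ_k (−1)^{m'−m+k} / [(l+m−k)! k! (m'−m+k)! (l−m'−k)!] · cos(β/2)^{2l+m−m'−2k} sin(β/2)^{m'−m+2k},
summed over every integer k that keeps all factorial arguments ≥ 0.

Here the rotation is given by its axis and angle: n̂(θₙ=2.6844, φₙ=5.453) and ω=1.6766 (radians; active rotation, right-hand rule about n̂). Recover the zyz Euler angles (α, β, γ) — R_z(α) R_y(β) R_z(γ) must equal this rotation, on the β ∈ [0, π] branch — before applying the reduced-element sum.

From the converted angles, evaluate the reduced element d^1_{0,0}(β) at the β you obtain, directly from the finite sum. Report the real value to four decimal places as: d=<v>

Axis–angle → zyz. n̂ = (sinθₙcosφₙ, sinθₙsinφₙ, cosθₙ) = (+0.297851, -0.325801, -0.897295), ω = 1.6766.
R = I cosω + sinω [n̂]ₓ + (1−cosω) n̂n̂ᵀ gives
  R = [-0.007523, +0.784990, -0.619463; -0.999566, +0.011750, +0.027027; +0.028495, +0.619398, +0.784560]
β = atan2(√(R₁₃²+R₂₃²), R₃₃) = 0.668810; α = atan2(R₂₃, R₁₃) mod 2π = 3.097990; γ = atan2(R₃₂, −R₃₁) mod 2π = 1.616768
d^1_{0,0}(β=0.6688) via the finite sum:
With c≡cos(β/2)=0.944606 and s≡sin(β/2)=0.328207, N=[1·1·1·1]^{1/2}=1.000000
The bounds max(0,m−m')=0 and min(l+m,l−m')=1 give 2 terms
  k=0: (−1)^0·1.0000/(1)·0.9446^2·0.3282^0 = +0.892280
  k=1: (−1)^1·1.0000/(1)·0.9446^0·0.3282^2 = -0.107720
d^1_{0,0}(0.6688) = +0.892280 -0.107720 = +0.784560

d=0.7846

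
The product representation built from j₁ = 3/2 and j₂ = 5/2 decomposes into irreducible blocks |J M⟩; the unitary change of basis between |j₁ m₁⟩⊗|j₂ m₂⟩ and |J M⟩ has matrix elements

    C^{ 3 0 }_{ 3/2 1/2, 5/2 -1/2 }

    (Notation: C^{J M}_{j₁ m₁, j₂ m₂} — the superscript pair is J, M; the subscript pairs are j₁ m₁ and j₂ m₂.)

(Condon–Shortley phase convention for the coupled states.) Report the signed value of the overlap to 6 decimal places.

+0.447214  (= +√(1/5))

triangle: 1!·2!·4!/8! = 48/40320
(j±m)!: 2!·1!·2!·3!·3!·3! = 864
prefactor² = (2J+1)·Δ·N² = 36/5
  k=0: +1/(0!·1!·1!·2!·1!·2!) = 1/4
  k=1: −1/(1!·0!·0!·1!·2!·3!) = -1/12
Σ = 1/6  ⇒  CG² = 36/5·(1/6)² = 1/5
CG = +√(1/5) = +0.447214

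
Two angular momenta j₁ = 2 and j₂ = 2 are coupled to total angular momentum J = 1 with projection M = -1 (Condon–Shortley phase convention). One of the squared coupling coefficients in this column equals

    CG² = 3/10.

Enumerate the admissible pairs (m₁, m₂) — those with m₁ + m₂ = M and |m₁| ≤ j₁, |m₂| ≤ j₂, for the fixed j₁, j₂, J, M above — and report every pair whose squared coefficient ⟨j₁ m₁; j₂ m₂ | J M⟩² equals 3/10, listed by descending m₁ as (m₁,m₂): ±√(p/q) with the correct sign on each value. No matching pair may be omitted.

(0,-1): −√(3/10); (-1,0): +√(3/10)

Admissible pairs with m₁+m₂ = M = -1: (-2,1), (-1,0), (0,-1), (1,-2)
  (m₁,m₂)=(1,-2): CG² = 1/5, CG = +√(1/5)
  (m₁,m₂)=(0,-1): CG² = 3/10, CG = −√(3/10)   ← matches the target
  (m₁,m₂)=(-1,0): CG² = 3/10, CG = +√(3/10)   ← matches the target
  (m₁,m₂)=(-2,1): CG² = 1/5, CG = −√(1/5)
Pairs with CG² = 3/10: (0,-1): −√(3/10); (-1,0): +√(3/10)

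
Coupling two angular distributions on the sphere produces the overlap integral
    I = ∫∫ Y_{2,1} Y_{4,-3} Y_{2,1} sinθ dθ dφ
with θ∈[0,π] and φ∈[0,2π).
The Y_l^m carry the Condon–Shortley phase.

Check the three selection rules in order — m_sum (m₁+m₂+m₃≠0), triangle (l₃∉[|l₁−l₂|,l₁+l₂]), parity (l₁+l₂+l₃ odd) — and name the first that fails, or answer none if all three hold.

m₁+m₂+m₃ = 1 − 3 + 1 = -1  ✗
triangle: |2−4|=2 ≤ l₃=2 ≤ 2+4=6
parity: l₁+l₂+l₃ = 8 is even

m_sum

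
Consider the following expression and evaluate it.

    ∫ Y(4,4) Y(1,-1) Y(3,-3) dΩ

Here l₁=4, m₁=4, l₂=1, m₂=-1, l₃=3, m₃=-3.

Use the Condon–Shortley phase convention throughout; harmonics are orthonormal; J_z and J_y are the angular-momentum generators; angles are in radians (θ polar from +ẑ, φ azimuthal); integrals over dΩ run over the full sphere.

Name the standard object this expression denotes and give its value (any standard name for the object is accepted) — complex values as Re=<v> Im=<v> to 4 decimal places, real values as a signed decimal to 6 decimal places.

This is a Gaunt coefficient — the integral of a triple product of spherical harmonics over the sphere.
m-sum 0 ✓  L=8 even ✓  3≤3≤5 ✓
Π(2lᵢ+1) = 9×3×7 = 189
triangle coeff Δ(4,1,3) = 1/252
Σ_t [1,1]: t=1:−1/36 = -1/36
(3j)²=4/63 [(4 1 3; 0 0 0)], sign=+1
Σ_t [0,0]: t=0:+1/1440 = 1/1440
(3j)²=1/9 [(4 1 3; 4 -1 -3)], sign=+1
⇒ 4πI² = 4/3
I = (+1)√(4/3/(4π)) = 0.32573501

Gaunt coefficient, +0.325735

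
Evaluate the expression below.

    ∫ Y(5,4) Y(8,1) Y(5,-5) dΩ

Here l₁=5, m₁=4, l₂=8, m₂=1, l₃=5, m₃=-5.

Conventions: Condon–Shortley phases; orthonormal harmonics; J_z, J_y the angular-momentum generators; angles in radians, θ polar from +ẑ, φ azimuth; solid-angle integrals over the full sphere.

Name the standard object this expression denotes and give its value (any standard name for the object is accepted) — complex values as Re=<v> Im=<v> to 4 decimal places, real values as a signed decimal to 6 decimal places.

Gaunt coefficient, +0.026014

This is a Gaunt coefficient — the integral of a triple product of spherical harmonics over the sphere.
Checks pass: Σm=0; 18 even; l₃=5∈[3,13].
(2·5+1)(2·8+1)(2·5+1) = 2057
Δ: 8! 2! 8! / 19! → 1/37413090
sum: t=3:−1/1036800 t=4:+1/331776 t=5:−1/1036800 = 1/921600
3j²(5 8 5; 0 0 0) = Δ·Π!·Σ² = 490/46189  (sign -1)
sum: t=1:−1/406425600 = -1/406425600
3j²(5 8 5; 4 1 -5) = Δ·Π!·Σ² = 18/46189  (sign -1)
combine: 4πI² = 2057·490/46189·18/46189 = 8820/1037153
take √, sign +1: I = 0.02601405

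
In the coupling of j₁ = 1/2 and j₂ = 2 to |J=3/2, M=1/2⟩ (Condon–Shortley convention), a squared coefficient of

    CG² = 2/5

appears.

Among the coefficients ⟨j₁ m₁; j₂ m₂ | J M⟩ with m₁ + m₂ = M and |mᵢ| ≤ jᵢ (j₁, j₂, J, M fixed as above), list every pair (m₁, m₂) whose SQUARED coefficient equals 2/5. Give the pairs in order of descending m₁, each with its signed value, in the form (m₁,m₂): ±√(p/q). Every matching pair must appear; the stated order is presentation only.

(1/2,0): +√(2/5)

Admissible pairs with m₁+m₂ = M = 1/2: (-1/2,1), (1/2,0)
  (m₁,m₂)=(1/2,0): CG² = 2/5, CG = +√(2/5)   ← matches the target
  (m₁,m₂)=(-1/2,1): CG² = 3/5, CG = −√(3/5)
Pairs with CG² = 2/5: (1/2,0): +√(2/5)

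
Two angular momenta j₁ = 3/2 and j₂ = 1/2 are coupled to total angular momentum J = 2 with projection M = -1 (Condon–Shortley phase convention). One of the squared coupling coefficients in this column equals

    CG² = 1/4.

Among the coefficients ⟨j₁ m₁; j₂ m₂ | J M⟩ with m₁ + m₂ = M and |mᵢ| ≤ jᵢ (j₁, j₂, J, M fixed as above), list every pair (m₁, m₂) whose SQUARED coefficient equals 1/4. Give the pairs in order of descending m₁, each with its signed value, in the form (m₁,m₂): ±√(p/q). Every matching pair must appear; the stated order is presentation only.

Admissible pairs with m₁+m₂ = M = -1: (-3/2,1/2), (-1/2,-1/2)
  (m₁,m₂)=(-1/2,-1/2): CG² = 3/4, CG = +√(3/4)
  (m₁,m₂)=(-3/2,1/2): CG² = 1/4, CG = +√(1/4)   ← matches the target
Pairs with CG² = 1/4: (-3/2,1/2): +√(1/4)

(-3/2,1/2): +√(1/4)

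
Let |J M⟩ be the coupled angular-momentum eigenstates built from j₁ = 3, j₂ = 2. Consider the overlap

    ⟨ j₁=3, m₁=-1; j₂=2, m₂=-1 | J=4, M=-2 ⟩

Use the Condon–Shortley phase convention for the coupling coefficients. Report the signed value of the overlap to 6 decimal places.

j₁+j₂−J=1  J+j₁−j₂=5  J−j₁+j₂=3  j₁+j₂+J+1=10
(j₁±m₁, j₂±m₂, J±M) = (2,4,1,3,2,6)
P² = 5184/7
sum k=0..1:
  [0] +1/48 = 1/48
  [1] −1/72 = -1/72
S = 1/144
C² = P²·S² = 1/28 ; C = +0.188982

+0.188982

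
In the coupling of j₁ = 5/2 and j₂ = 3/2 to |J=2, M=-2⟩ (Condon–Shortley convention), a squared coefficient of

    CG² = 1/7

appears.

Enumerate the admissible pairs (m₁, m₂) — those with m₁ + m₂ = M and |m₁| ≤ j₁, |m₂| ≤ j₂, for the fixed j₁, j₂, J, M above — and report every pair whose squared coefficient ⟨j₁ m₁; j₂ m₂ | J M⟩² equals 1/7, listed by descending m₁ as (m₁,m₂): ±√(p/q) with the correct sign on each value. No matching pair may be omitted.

Admissible pairs with m₁+m₂ = M = -2: (-5/2,1/2), (-3/2,-1/2), (-1/2,-3/2)
  (m₁,m₂)=(-1/2,-3/2): CG² = 1/7, CG = +√(1/7)   ← matches the target
  (m₁,m₂)=(-3/2,-1/2): CG² = 8/21, CG = −√(8/21)
  (m₁,m₂)=(-5/2,1/2): CG² = 10/21, CG = +√(10/21)
Pairs with CG² = 1/7: (-1/2,-3/2): +√(1/7)

(-1/2,-3/2): +√(1/7)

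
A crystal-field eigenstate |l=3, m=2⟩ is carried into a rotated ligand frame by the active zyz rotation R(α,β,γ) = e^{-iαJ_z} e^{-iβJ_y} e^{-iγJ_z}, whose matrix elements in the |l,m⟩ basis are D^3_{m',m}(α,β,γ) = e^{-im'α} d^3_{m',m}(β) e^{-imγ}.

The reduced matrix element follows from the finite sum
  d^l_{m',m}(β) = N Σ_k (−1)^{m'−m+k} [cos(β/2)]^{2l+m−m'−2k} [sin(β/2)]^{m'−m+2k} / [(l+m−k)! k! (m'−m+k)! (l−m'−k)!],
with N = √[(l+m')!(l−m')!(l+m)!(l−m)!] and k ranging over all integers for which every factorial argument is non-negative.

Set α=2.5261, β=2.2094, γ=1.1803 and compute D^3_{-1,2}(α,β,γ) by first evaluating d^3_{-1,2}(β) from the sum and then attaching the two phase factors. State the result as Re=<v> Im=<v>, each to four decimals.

D^3_{-1,2}(2.5261,2.2094,1.1803) = e^{-i·-1·2.5261}·d^3_{-1,2}(2.2094)·e^{-i·2·1.1803}. Compute d first:
With c≡cos(β/2)=0.449402 and s≡sin(β/2)=0.893329, N=[2·24·120·1]^{1/2}=75.894664
The bounds max(0,m−m')=3 and min(l+m,l−m')=4 give 2 terms
  k=3: (−1)^0·75.8947/(12)·0.4494^3·0.8933^3 = +0.409234
  k=4: (−1)^1·75.8947/(24)·0.4494^1·0.8933^5 = -0.808525
d^3_{-1,2}(2.2094) = +0.409234 -0.808525 = -0.399292
D = (-0.816489+0.577361i)·(-0.399292)·(-0.710215-0.703985i) = -0.393836-0.065782i

Re=-0.3938 Im=-0.0658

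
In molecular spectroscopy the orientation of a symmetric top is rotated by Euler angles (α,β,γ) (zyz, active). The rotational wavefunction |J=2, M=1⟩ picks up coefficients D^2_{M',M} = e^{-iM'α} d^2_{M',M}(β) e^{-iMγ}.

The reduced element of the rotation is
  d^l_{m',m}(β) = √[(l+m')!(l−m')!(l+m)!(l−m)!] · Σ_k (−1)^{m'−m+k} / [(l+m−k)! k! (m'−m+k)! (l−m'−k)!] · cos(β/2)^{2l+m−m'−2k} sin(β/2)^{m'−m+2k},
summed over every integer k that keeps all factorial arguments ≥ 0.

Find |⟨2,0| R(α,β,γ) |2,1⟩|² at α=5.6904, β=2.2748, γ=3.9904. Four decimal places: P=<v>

D^2_{0,1}(5.6904,2.2748,3.9904) = e^{-i·0·5.6904}·d^2_{0,1}(2.2748)·e^{-i·1·3.9904}. Compute d first:
Half-angle: c=0.419956, s=0.907545. N=√(2·2·6·1)=4.898979
k∈{1,2} keeps every argument non-negative
  k=1: (−1)^0·4.8990/(2)·0.4200^3·0.9075^1 = +0.164647
  k=2: (−1)^1·4.8990/(2)·0.4200^1·0.9075^3 = -0.768923
d^2_{0,1}(2.2748) = +0.164647 -0.768923 = -0.604276
|D^2_{0,1}|² = |d^2_{0,1}(β)|² = (-0.604276)² = 0.365150 (the z-rotation phases have unit modulus)

P=0.3651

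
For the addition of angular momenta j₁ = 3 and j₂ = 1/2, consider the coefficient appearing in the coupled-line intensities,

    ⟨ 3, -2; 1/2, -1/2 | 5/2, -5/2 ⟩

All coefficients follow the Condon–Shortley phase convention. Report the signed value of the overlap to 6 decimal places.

j₁+j₂−J=1  J+j₁−j₂=5  J−j₁+j₂=0  j₁+j₂+J+1=7
(j₁±m₁, j₂±m₂, J±M) = (1,5,0,1,0,5)
P² = 14400/7
sum k=0..0:
  [0] +1/120 = 1/120
S = 1/120
C² = P²·S² = 1/7 ; C = +0.377964

+0.377964  (= +√(1/7))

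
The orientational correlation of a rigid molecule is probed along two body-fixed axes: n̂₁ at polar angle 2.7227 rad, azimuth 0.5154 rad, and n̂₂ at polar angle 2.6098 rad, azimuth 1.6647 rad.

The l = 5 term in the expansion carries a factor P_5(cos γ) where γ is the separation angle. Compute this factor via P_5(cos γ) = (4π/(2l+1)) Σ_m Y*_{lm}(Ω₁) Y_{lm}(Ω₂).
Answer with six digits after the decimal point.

-0.197447

Summing Y*_{l m}(θ₁,φ₁)·Y_{l m}(θ₂,φ₂) over m ∈ [−5, 5]; prefactor 4π/(2·5+1) = 1.142397:
  m=-5: Y*=(-0.004365, 0.002765)  Y=(-0.007040, -0.013877)  product (0.000069, 0.000041)
  m=-4: Y*=(0.017298, -0.032368)  Y=(-0.077807, 0.030682)  product (-0.000353, 0.003049)
  m=-3: Y*=(0.003728, 0.151531)  Y=(0.071297, 0.246355)  product (-0.037065, 0.011722)
  m=-2: Y*=(-0.198024, -0.330357)  Y=(0.453346, -0.086157)  product (-0.118236, -0.132705)
  m=-1: Y*=(0.446870, 0.253139)  Y=(-0.033332, -0.353913)  product (0.074694, -0.166591)
  m=+0: Y*=(-0.049095, -0.000000)  Y=(0.225183, 0.000000)  product (-0.011055, -0.000000)
  m=+1: Y*=(-0.446870, 0.253139)  Y=(0.033332, -0.353913)  product (0.074694, 0.166591)
  m=+2: Y*=(-0.198024, 0.330357)  Y=(0.453346, 0.086157)  product (-0.118236, 0.132705)
  m=+3: Y*=(-0.003728, 0.151531)  Y=(-0.071297, 0.246355)  product (-0.037065, -0.011722)
  m=+4: Y*=(0.017298, 0.032368)  Y=(-0.077807, -0.030682)  product (-0.000353, -0.003049)
  m=+5: Y*=(0.004365, 0.002765)  Y=(0.007040, -0.013877)  product (0.000069, -0.000041)
Σ over m = (-0.172836, -0.000000); ×(4π/11) → (-0.197447, -0.000000). Real part: -0.197447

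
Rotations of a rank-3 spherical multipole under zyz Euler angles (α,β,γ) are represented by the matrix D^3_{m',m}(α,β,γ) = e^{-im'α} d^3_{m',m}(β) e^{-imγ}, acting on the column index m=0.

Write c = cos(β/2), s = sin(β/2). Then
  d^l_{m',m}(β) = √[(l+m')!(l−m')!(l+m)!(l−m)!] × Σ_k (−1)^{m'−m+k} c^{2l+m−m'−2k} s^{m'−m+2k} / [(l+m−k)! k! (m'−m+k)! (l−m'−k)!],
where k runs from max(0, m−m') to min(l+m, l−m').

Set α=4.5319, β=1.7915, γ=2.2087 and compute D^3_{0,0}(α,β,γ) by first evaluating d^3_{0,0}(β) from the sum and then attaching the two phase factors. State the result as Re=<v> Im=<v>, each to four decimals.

Re=0.3021 Im=0.0000

First d^3_{0,0}(β=1.7915), then the phase factors e^{-i(0)α} and e^{-i(0)γ}:
With c≡cos(β/2)=0.624933 and s≡sin(β/2)=0.780678, N=[6·6·6·6]^{1/2}=36.000000
k: max(0,(0)−(0))=0 … min(3+(0),3−(0))=3
  k=0: (−1)^0·36.0000/(36)·0.6249^6·0.7807^0 = +0.059567
  k=1: (−1)^1·36.0000/(4)·0.6249^4·0.7807^2 = -0.836607
  k=2: (−1)^2·36.0000/(4)·0.6249^2·0.7807^4 = +1.305563
  k=3: (−1)^3·36.0000/(36)·0.6249^0·0.7807^6 = -0.226377
d^3_{0,0}(1.7915) = +0.059567 -0.836607 +1.305563 -0.226377 = +0.302146
D = (+1.000000+0.000000i)·(+0.302146)·(+1.000000+0.000000i) = +0.302146+0.000000i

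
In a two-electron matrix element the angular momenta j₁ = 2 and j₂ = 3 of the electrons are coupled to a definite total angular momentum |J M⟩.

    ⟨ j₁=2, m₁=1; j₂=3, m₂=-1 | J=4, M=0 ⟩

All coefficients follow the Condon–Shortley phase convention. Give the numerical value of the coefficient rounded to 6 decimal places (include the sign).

triangle: 1!*3!*5!/10! = 720/3628800
(j±m)!: 3!*1!*2!*4!*4!*4! = 165888
prefactor² = (2J+1)*Δ*N² = 10368/35
  k=0: +1/(0!*1!*1!*2!*2!*3!) = 1/24
  k=1: −1/(1!*0!*0!*1!*3!*4!) = -1/144
Σ = 5/144  ⇒  CG² = 10368/35*(5/144)² = 5/14
CG = +√(5/14) = +0.597614

+0.597614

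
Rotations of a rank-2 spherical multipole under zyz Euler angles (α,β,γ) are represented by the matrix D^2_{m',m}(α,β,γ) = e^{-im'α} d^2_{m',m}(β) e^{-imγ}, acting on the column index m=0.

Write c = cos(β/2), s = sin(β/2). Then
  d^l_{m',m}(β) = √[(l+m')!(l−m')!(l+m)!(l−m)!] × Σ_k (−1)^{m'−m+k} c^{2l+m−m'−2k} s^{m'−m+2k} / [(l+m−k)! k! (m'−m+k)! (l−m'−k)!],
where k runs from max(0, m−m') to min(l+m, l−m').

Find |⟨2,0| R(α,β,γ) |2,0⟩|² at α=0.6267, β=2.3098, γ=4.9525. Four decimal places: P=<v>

First d^2_{0,0}(β=2.3098), then the phase factors e^{-i(0)α} and e^{-i(0)γ}:
With c≡cos(β/2)=0.404010 and s≡sin(β/2)=0.914755, N=[2·2·2·2]^{1/2}=4.000000
k∈{0,1,2} keeps every argument non-negative
  k=0: (−1)^0·4.0000/(4)·0.4040^4·0.9148^0 = +0.026642
  k=1: (−1)^1·4.0000/(1)·0.4040^2·0.9148^2 = -0.546328
  k=2: (−1)^2·4.0000/(4)·0.4040^0·0.9148^4 = +0.700194
d^2_{0,0}(2.3098) = +0.026642 -0.546328 +0.700194 = +0.180508
|D^2_{0,0}|² = |d^2_{0,0}(β)|² = (+0.180508)² = 0.032583 (the z-rotation phases have unit modulus)

P=0.0326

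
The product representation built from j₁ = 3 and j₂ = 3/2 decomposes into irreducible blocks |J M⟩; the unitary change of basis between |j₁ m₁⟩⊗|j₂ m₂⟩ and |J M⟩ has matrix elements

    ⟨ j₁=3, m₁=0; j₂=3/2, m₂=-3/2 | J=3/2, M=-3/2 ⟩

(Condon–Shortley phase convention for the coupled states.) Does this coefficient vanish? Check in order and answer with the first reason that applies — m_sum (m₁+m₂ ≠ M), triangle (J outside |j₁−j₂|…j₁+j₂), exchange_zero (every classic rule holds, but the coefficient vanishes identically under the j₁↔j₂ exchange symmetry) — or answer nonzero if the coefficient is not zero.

m-sum: m₁+m₂ = 0+(-3/2) = -3/2, M = -3/2  ✓
triangle: |j₁−j₂| = 3/2 ≤ J = 3/2 ≤ j₁+j₂ = 9/2  ✓
exchange: j₁≠j₂ or m₁≠m₂ — the exchange symmetry imposes no constraint here
value check: CG = +√(1/35) = +0.169031 ≠ 0

nonzero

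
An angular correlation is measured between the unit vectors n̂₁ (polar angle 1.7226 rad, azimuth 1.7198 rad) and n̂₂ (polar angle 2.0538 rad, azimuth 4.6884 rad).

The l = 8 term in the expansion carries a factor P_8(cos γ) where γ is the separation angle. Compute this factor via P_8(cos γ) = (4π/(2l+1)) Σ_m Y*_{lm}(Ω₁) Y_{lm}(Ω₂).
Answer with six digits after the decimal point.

0.022325

Expand P_8 via completeness: Σ_{m} conj(Y_{8,m}) at Ω₁ times Y_{8,m} at Ω₂ —
  m=-8: (0.17375 + 0.43657j) × (0.19144 + 0.03720j) = 0.01702 + 0.09004j  (running Σ = 0.01702 + 0.09004j)
  m=-7: (-0.24840 + 0.14480j) × (-0.06838 + 0.40335j) = -0.04142 - 0.11009j  (running Σ = -0.02440 - 0.02005j)
  m=-6: (0.14449 + 0.17987j) × (-0.40177 - 0.05823j) = -0.04758 - 0.08068j  (running Σ = -0.07198 - 0.10073j)
  m=-5: (-0.20906 + 0.22667j) × (0.00580 - 0.04812j) = 0.00969 + 0.01137j  (running Σ = -0.06228 - 0.08936j)
  m=-4: (0.11746 + 0.07967j) × (-0.32809 - 0.03158j) = -0.03602 - 0.02985j  (running Σ = -0.09831 - 0.11921j)
  m=-3: (-0.13378 + 0.27908j) × (0.01608 - 0.22307j) = 0.06010 + 0.03433j  (running Σ = -0.03820 - 0.08488j)
  m=-2: (0.09594 + 0.02947j) × (-0.22738 - 0.01092j) = -0.02149 - 0.00775j  (running Σ = -0.05969 - 0.09263j)
  m=-1: (-0.04570 + 0.30445j) × (0.00658 - 0.27416j) = 0.08317 + 0.01453j  (running Σ = 0.02347 - 0.07809j)
  m=0: (0.08786 + 0.00000j) × (-0.19056 + 0.00000j) = -0.01674 + 0.00000j  (running Σ = 0.00673 - 0.07809j)
  m=1: (0.04570 + 0.30445j) × (-0.00658 - 0.27416j) = 0.08317 - 0.01453j  (running Σ = 0.08990 - 0.09263j)
  m=2: (0.09594 - 0.02947j) × (-0.22738 + 0.01092j) = -0.02149 + 0.00775j  (running Σ = 0.06840 - 0.08488j)
  m=3: (0.13378 + 0.27908j) × (-0.01608 - 0.22307j) = 0.06010 - 0.03433j  (running Σ = 0.12851 - 0.11921j)
  m=4: (0.11746 - 0.07967j) × (-0.32809 + 0.03158j) = -0.03602 + 0.02985j  (running Σ = 0.09249 - 0.08936j)
  m=5: (0.20906 + 0.22667j) × (-0.00580 - 0.04812j) = 0.00969 - 0.01137j  (running Σ = 0.10218 - 0.10073j)
  m=6: (0.14449 - 0.17987j) × (-0.40177 + 0.05823j) = -0.04758 + 0.08068j  (running Σ = 0.05460 - 0.02005j)
  m=7: (0.24840 + 0.14480j) × (0.06838 + 0.40335j) = -0.04142 + 0.11009j  (running Σ = 0.01318 + 0.09004j)
  m=8: (0.17375 - 0.43657j) × (0.19144 - 0.03720j) = 0.01702 - 0.09004j  (running Σ = 0.03020 + 0.00000j)
Σ over m = 0.03020 + 0.00000j; ×(4π/17) → 0.02233 + 0.00000j. Real part: 0.022325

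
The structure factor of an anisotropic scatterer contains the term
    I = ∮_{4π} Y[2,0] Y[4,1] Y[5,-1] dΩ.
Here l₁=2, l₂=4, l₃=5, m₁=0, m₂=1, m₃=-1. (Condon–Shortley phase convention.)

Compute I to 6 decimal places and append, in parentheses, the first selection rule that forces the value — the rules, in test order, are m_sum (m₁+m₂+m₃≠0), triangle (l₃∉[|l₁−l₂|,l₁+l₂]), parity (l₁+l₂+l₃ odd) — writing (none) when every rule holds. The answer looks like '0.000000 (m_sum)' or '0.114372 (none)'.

0.000000 (parity)

L=11 odd ⇒ parity kills the (l;000) factor ⇒ I = 0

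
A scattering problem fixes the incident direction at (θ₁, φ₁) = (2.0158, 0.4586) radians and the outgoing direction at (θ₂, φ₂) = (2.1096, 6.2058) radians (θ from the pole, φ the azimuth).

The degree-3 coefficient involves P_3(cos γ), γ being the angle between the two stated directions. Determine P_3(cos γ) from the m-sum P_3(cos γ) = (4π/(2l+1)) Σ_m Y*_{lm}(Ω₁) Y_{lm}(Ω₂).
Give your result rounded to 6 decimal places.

Term-by-term m-sum for l=3 (normalisation 4π/7 = 1.795196):
  term(m=-3) = -0.00301 + 0.08089j   from Y*(Ω₁)=0.05945 + 0.30099j, Y(Ω₂)=0.25675 + 0.06070j
  term(m=-2) = 0.06624 + 0.12159j   from Y*(Ω₁)=-0.21793 - 0.28454j, Y(Ω₂)=-0.38171 - 0.05955j
  term(m=-1) = -0.00162 - 0.00096j   from Y*(Ω₁)=-0.01923 - 0.00949j, Y(Ω₂)=0.08751 + 0.00679j
  term(m=+0) = 0.10738 + 0.00000j   from Y*(Ω₁)=0.33309 + 0.00000j, Y(Ω₂)=0.32237 + 0.00000j
  term(m=+1) = -0.00162 + 0.00096j   from Y*(Ω₁)=0.01923 - 0.00949j, Y(Ω₂)=-0.08751 + 0.00679j
  term(m=+2) = 0.06624 - 0.12159j   from Y*(Ω₁)=-0.21793 + 0.28454j, Y(Ω₂)=-0.38171 + 0.05955j
  term(m=+3) = -0.00301 - 0.08089j   from Y*(Ω₁)=-0.05945 + 0.30099j, Y(Ω₂)=-0.25675 + 0.06070j
Accumulated sum 0.23061 + 0.00000j; after 4π/(2l+1) scaling, 0.41399 + 0.00000j ⇒ P_3 = 0.413986

0.413986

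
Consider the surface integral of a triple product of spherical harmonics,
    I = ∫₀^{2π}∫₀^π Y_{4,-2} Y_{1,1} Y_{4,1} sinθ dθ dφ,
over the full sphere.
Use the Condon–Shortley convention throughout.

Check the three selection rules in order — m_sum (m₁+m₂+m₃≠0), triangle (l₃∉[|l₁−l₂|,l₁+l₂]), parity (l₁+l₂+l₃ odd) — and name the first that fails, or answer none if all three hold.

azimuthal sum: -2 + 1 + 1 = 0  ✓
3 ≤ 4 ≤ 5 (triangle on l)  ✓
L = 4 + 1 + 4 = 9 (odd)  ✗

parity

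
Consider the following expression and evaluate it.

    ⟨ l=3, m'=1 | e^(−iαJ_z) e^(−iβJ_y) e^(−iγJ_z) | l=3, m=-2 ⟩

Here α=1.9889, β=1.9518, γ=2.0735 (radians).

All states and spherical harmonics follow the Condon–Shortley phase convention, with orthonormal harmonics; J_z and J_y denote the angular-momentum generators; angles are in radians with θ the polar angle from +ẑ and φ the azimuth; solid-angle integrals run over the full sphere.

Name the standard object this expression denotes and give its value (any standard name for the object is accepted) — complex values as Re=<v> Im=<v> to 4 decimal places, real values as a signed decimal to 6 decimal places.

Wigner D-matrix element, Re=-0.0322 Im=0.0484

This is a Wigner D-matrix element — the rotation-matrix element ⟨l m'| R(α,β,γ) |l m⟩ in the angular-momentum basis.
D^3_{1,-2}(1.9889,1.9518,2.0735) = e^{-i·1·1.9889}·d^3_{1,-2}(1.9518)·e^{-i·-2·2.0735}. Compute d first:
With c≡cos(β/2)=0.560423 and s≡sin(β/2)=0.828207, N=[24·2·1·120]^{1/2}=75.894664
k∈{0,1} keeps every argument non-negative
  k=0: (−1)^3·75.8947/(12)·0.5604^3·0.8282^3 = -0.632403
  k=1: (−1)^4·75.8947/(24)·0.5604^1·0.8282^5 = +0.690573
d^3_{1,-2}(1.9518) = -0.632403 +0.690573 = +0.058170
Phases: e^{-i·(1)·1.9889}=-0.406028-0.913861i, e^{-i·(-2)·2.0735}=-0.535744-0.844380i ⇒ D=-0.032233+0.048423i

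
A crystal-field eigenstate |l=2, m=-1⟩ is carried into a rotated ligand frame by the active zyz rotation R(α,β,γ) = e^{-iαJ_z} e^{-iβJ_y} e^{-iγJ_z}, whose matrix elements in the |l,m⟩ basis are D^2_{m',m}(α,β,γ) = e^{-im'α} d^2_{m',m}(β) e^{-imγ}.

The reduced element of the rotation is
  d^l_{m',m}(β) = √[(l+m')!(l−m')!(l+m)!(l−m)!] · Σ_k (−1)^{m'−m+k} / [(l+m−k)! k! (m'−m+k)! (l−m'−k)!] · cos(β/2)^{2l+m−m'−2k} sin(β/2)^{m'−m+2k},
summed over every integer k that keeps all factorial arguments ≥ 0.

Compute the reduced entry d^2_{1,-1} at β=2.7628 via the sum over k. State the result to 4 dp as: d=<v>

d=-0.8278

d^2_{1,-1}(β=2.7628) via the finite sum:
c=cos(2.762800/2)=0.188266, s=sin(2.762800/2)=0.982118; N=√[6·1·1·6]=6.000000
k: max(0,(-1)−(1))=0 … min(2+(-1),2−(1))=1
  k=0: (−1)^2·6.0000/(2)·0.1883^2·0.9821^2 = +0.102563
  k=1: (−1)^3·6.0000/(6)·0.1883^0·0.9821^4 = -0.930368
d^2_{1,-1}(2.7628) = +0.102563 -0.930368 = -0.827805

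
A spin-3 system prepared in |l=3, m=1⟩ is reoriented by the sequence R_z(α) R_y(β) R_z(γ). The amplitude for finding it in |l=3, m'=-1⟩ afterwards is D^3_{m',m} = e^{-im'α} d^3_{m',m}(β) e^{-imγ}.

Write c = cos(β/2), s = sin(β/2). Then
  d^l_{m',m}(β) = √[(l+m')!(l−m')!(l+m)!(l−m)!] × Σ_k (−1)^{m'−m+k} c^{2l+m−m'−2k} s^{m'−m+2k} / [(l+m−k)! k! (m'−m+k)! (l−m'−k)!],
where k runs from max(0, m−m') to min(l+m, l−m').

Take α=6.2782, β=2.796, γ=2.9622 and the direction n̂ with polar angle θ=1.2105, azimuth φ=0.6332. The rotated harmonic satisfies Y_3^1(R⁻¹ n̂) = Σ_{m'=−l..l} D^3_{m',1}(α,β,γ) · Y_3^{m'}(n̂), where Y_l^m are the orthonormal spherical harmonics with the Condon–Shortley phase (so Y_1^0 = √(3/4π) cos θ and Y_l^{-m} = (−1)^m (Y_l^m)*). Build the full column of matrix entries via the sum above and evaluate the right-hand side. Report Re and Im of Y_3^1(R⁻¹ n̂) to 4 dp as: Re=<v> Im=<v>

Need the full column D^3_{m',1} for m'=−3..3 at α=6.2782, β=2.7960, γ=2.9622.
cos(β/2)=0.171938, sin(β/2)=0.985108
d^3_{-3,1}: single k=4 term ⇒ +0.107826;  D = -0.106371-0.017651i
d^3_{-2,1}: k∈[3..4] ⇒ +0.030732 -0.504417 = -0.473685;  D = +0.466903+0.079869i
d^3_{-1,1}: k∈[2..4] ⇒ +0.005089 -0.222724 +0.913908 = +0.696273;  D = -0.685710-0.120820i
d^3_{0,1}: k∈[1..3] ⇒ +0.000513 -0.050498 +0.552561 = +0.502576;  D = -0.494511-0.089676i
d^3_{1,1}: k∈[0..2] ⇒ +0.000026 -0.006785 +0.167043 = +0.160284;  D = -0.157567-0.029386i
d^3_{2,1}: k∈[0..1] ⇒ -0.000468 +0.030732 = +0.030264;  D = -0.029723-0.005697i
d^3_{3,1}: single k=0 term ⇒ +0.003285;  D = -0.003223-0.000634i
Y_3^{m'}(θ=1.2105,φ=0.6332) and Σ D·Y over m':
  (-0.1064-0.0177i)·(-0.1104-0.3236i)  (+0.4669+0.0799i)·(+0.0946-0.3010i)  (-0.6857-0.1208i)·(-0.0923+0.0677i)  (-0.4945-0.0897i)·(-0.3129+0.0000i)  (-0.1576-0.0294i)·(+0.0923+0.0677i)  (-0.0297-0.0057i)·(+0.0946+0.3010i)  (-0.0032-0.0006i)·(+0.1104-0.3236i)
Y_3^1(R⁻¹ n̂) = +0.286234-0.125759i

Re=0.2862 Im=-0.1258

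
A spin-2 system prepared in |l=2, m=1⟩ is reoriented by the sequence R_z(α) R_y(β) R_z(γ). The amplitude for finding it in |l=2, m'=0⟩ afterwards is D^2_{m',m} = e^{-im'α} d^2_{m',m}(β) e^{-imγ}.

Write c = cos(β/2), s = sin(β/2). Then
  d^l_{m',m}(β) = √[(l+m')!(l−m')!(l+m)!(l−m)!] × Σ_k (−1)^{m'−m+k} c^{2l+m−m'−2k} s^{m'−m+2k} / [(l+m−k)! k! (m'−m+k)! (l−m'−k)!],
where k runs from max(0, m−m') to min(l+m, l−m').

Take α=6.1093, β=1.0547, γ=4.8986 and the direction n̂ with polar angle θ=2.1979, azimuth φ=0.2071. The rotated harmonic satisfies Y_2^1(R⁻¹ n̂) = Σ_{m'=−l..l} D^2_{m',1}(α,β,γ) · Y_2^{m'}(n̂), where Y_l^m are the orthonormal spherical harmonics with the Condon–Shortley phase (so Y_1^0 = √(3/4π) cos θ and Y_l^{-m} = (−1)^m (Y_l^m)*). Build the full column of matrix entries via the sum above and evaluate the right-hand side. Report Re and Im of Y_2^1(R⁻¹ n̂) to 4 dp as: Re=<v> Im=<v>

Need the full column D^2_{m',1} for m'=−2..2 at α=6.1093, β=1.0547, γ=4.8986.
cos(β/2)=0.864144, sin(β/2)=0.503245
d^2_{-2,1}: single k=3 term ⇒ +0.220270;  D = +0.112109+0.189605i
d^2_{-1,1}: k∈[2..3] ⇒ +0.567352 -0.064138 = +0.503213;  D = +0.177314+0.470939i
d^2_{0,1}: k∈[1..2] ⇒ +0.795450 -0.269774 = +0.525676;  D = +0.097322+0.516589i
d^2_{1,1}: k∈[0..1] ⇒ +0.557627 -0.567352 = -0.009725;  D = -0.000120-0.009724i
d^2_{2,1}: single k=0 term ⇒ -0.649483;  D = +0.104474-0.641025i
Y_2^{m'}(θ=2.1979,φ=0.2071) and Σ D·Y over m':
  (+0.1121+0.1896i)·(+0.2318-0.1019i)  (+0.1773+0.4709i)·(-0.3592+0.0755i)  (+0.0973+0.5166i)·(+0.0104+0.0000i)  (-0.0001-0.0097i)·(+0.3592+0.0755i)  (+0.1045-0.6410i)·(+0.2318+0.1019i)
Y_2^1(R⁻¹ n̂) = +0.037341-0.259357i

Re=0.0373 Im=-0.2594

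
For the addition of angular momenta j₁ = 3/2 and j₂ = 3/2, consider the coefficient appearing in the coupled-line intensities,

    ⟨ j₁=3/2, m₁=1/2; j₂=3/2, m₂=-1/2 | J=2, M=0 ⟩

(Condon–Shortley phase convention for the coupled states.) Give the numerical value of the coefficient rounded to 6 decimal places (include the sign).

+0.500000

√[5·1!2!2!/6! · 2!1!1!2!2!2!] = √(4/9)
  +(−1)^0/∏(0,1,1,1,1,1)! = 1  (running 1)
  +(−1)^1/∏(1,0,0,0,2,2)! = -1/4  (running 3/4)
⟨..|..⟩ = √(4/9)·(3/4) = +0.500000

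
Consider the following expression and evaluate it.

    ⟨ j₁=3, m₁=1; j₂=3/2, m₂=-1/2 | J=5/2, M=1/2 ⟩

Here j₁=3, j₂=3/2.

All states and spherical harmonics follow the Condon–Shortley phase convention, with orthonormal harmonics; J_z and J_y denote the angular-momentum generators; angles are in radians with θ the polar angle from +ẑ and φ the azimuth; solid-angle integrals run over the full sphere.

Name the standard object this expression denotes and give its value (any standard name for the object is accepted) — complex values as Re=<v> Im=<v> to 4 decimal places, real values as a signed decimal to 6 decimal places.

This is a Clebsch–Gordan (vector-coupling) coefficient.
triangle: 2!*4!*1!/8! = 48/40320
(j±m)!: 4!*2!*1!*2!*3!*2! = 1152
prefactor² = (2J+1)*Δ*N² = 288/35
  k=0: +1/(0!*2!*2!*1!*2!*0!) = 1/8
  k=1: −1/(1!*1!*1!*0!*3!*1!) = -1/6
Σ = -1/24  ⇒  CG² = 288/35*(-1/24)² = 1/70
CG = −√(1/70) = -0.119523

Clebsch–Gordan coefficient, −√(1/70) ≈ -0.119523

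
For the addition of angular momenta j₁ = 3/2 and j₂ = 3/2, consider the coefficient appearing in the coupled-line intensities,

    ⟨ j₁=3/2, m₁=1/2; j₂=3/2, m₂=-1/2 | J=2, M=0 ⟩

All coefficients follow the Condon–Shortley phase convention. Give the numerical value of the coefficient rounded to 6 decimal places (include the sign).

triangle: 1!·2!·2!/6! = 4/720
(j±m)!: 2!·1!·1!·2!·2!·2! = 16
prefactor² = (2J+1)·Δ·N² = 4/9
  k=0: +1/(0!·1!·1!·1!·1!·1!) = 1
  k=1: −1/(1!·0!·0!·0!·2!·2!) = -1/4
Σ = 3/4  ⇒  CG² = 4/9·(3/4)² = 1/4
CG = +√(1/4) = +0.500000

+√(1/4) ≈ +0.500000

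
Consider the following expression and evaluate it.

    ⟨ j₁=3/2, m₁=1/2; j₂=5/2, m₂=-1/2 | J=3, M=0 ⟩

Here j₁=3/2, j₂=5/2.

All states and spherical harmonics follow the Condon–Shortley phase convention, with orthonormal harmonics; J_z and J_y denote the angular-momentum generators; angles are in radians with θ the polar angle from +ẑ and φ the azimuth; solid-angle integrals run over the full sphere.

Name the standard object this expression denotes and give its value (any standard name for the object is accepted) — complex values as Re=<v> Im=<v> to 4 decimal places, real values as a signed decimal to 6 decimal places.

Clebsch–Gordan coefficient, +√(1/5) ≈ +0.447214

This is a Clebsch–Gordan (vector-coupling) coefficient.
√[7·1!2!4!/8! · 2!1!2!3!3!3!] = √(36/5)
  +(−1)^0/∏(0,1,1,2,1,2)! = 1/4  (running 1/4)
  +(−1)^1/∏(1,0,0,1,2,3)! = -1/12  (running 1/6)
⟨..|..⟩ = √(36/5)·(1/6) = +0.447214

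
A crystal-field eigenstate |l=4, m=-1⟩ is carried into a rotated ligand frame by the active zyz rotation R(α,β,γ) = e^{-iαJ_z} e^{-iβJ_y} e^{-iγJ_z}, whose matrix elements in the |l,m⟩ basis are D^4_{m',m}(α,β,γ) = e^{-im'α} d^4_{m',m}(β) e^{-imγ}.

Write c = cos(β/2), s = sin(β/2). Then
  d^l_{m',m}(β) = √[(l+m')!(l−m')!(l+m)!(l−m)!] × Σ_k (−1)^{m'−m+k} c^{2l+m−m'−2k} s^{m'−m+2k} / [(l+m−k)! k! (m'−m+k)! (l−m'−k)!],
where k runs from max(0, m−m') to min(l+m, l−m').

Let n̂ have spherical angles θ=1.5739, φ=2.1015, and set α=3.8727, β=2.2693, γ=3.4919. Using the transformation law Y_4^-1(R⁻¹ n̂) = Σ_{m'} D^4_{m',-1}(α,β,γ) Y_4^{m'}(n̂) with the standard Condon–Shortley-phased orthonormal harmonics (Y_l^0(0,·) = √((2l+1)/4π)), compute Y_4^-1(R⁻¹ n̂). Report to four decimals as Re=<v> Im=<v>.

Need the full column D^4_{m',-1} for m'=−4..4 at α=3.8727, β=2.2693, γ=3.4919.
cos(β/2)=0.422450, sin(β/2)=0.906386
d^4_{-4,-1}: single k=3 term ⇒ +0.074974;  D = +0.074310+0.009953i
d^4_{-3,-1}: k∈[2..3] ⇒ +0.037064 -0.284363 = -0.247299;  D = +0.204389-0.139220i
d^4_{-2,-1}: k∈[1..3] ⇒ +0.009234 -0.212531 +0.652239 = +0.448942;  D = +0.107467-0.435890i
d^4_{-1,-1}: k∈[0..3] ⇒ +0.001014 -0.070044 +0.644874 -0.989533 = -0.413688;  D = -0.194467-0.365131i
d^4_{0,-1}: k∈[0..3] ⇒ -0.009733 +0.268832 -1.237537 +0.949475 = -0.028963;  D = +0.027204+0.009940i
d^4_{1,-1}: k∈[0..3] ⇒ +0.046696 -0.644874 +1.484299 -0.455519 = +0.430602;  D = +0.399757-0.160039i
d^4_{2,-1}: k∈[0..2] ⇒ -0.141687 +0.978359 -0.900751 = -0.064080;  D = +0.028384-0.057450i
d^4_{3,-1}: k∈[0..1] ⇒ +0.284363 -0.785417 = -0.501055;  D = +0.134718+0.482604i
d^4_{4,-1}: single k=0 term ⇒ -0.345132;  D = -0.291038-0.185509i
Y_4^{m'}(θ=1.5739,φ=2.1015) and Σ D·Y over m':
  (+0.0743+0.0100i)·(-0.2321-0.3768i)  (+0.2044-0.1392i)·(-0.0039+0.0001i)  (+0.1075-0.4359i)·(+0.1631-0.2920i)  (-0.1945-0.3651i)·(-0.0022-0.0038i)  (+0.0272+0.0099i)·(+0.3173+0.0000i)  (+0.3998-0.1600i)·(+0.0022-0.0038i)  (+0.0284-0.0575i)·(+0.1631+0.2920i)  (+0.1347+0.4826i)·(+0.0039+0.0001i)  (-0.2910-0.1855i)·(-0.2321+0.3768i)
Y_4^-1(R⁻¹ n̂) = +0.043250-0.195213i

Re=0.0433 Im=-0.1952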